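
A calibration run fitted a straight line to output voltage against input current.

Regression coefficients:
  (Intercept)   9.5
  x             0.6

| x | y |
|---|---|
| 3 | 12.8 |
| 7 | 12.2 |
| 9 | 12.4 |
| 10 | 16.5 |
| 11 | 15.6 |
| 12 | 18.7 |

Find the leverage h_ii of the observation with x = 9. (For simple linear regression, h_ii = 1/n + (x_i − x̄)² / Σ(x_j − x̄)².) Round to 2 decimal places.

h = 0.17

x̄ = (3 + 7 + 9 + 10 + 11 + 12)/6 = 8.66667
Σ(x − x̄)² = 32.1111 + 2.77778 + 0.111111 + 1.77778 + 5.44444 + 11.1111 = 53.3333
h = 1/6 + (0.333333)²/53.3333 = 0.166667 + 0.00208333 = 0.17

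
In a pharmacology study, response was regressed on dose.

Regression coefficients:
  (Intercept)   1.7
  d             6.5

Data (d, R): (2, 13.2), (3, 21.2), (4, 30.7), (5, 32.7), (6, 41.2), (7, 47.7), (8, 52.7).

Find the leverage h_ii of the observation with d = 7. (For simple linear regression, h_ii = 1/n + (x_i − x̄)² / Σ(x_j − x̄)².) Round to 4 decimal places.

d̄ = (2 + 3 + 4 + 5 + 6 + 7 + 8)/7 = 5
Σ(d − d̄)² = 9 + 4 + 1 + 0 + 1 + 4 + 9 = 28
h = 1/7 + (2)²/28 = 0.142857 + 0.142857 = 0.2857

h = 0.2857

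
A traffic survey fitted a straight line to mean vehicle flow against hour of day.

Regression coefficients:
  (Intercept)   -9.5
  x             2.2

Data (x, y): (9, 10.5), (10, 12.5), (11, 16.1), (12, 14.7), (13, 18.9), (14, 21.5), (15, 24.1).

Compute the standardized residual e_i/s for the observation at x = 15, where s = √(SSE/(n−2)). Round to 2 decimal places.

x=9: ŷ = -9.5 + 2.2·9 = 10.3; e = 10.5 − 10.3 = 0.2
x=10: ŷ = -9.5 + 2.2·10 = 12.5; e = 12.5 − 12.5 = 0
x=11: ŷ = -9.5 + 2.2·11 = 14.7; e = 16.1 − 14.7 = 1.4
x=12: ŷ = -9.5 + 2.2·12 = 16.9; e = 14.7 − 16.9 = -2.2
x=13: ŷ = -9.5 + 2.2·13 = 19.1; e = 18.9 − 19.1 = -0.2
x=14: ŷ = -9.5 + 2.2·14 = 21.3; e = 21.5 − 21.3 = 0.2
x=15: ŷ = -9.5 + 2.2·15 = 23.5; e = 24.1 − 23.5 = 0.6
SSE = 0.04 + 0 + 1.96 + 4.84 + 0.04 + 0.04 + 0.36 = 7.28
s = √(7.28/5) = 1.20665
e/s = 0.6 / 1.20665 = 0.50

0.50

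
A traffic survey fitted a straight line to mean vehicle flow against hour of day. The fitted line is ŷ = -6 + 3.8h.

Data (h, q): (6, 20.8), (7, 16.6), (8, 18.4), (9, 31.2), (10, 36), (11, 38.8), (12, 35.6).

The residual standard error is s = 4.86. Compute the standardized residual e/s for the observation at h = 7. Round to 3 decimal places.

-0.823

ŷ = -6 + 3.8·7 = 20.6
e = 16.6 − 20.6 = -4
e/s = -4 / 4.86 = -0.823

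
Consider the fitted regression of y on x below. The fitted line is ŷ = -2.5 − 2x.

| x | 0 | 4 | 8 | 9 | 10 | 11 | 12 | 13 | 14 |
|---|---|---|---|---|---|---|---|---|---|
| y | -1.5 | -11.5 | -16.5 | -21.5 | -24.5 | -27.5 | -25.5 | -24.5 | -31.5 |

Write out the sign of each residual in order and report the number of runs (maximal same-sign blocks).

x=0: ŷ = -2.5 − 2·0 = -2.5; r = -1.5 − (-2.5) = 1
x=4: ŷ = -2.5 − 2·4 = -10.5; r = -11.5 − (-10.5) = -1
x=8: ŷ = -2.5 − 2·8 = -18.5; r = -16.5 − (-18.5) = 2
x=9: ŷ = -2.5 − 2·9 = -20.5; r = -21.5 − (-20.5) = -1
x=10: ŷ = -2.5 − 2·10 = -22.5; r = -24.5 − (-22.5) = -2
x=11: ŷ = -2.5 − 2·11 = -24.5; r = -27.5 − (-24.5) = -3
x=12: ŷ = -2.5 − 2·12 = -26.5; r = -25.5 − (-26.5) = 1
x=13: ŷ = -2.5 − 2·13 = -28.5; r = -24.5 − (-28.5) = 4
x=14: ŷ = -2.5 − 2·14 = -30.5; r = -31.5 − (-30.5) = -1
Signs: + − + − − − + + −
Runs: +×1, −×1, +×1, −×3, +×2, −×1 → 6

6 runs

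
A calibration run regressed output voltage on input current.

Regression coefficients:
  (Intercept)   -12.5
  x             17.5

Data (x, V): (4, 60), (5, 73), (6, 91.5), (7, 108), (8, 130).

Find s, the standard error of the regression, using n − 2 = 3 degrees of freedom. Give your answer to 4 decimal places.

s = 2.6771

x=4: ŷ = -12.5 + 17.5·4 = 57.5; e = 60 − 57.5 = 2.5
x=5: ŷ = -12.5 + 17.5·5 = 75; e = 73 − 75 = -2
x=6: ŷ = -12.5 + 17.5·6 = 92.5; e = 91.5 − 92.5 = -1
x=7: ŷ = -12.5 + 17.5·7 = 110; e = 108 − 110 = -2
x=8: ŷ = -12.5 + 17.5·8 = 127.5; e = 130 − 127.5 = 2.5
SSE = 6.25 + 4 + 1 + 4 + 6.25 = 21.5
s = √(21.5/3) = √7.16667 ≈ 2.6771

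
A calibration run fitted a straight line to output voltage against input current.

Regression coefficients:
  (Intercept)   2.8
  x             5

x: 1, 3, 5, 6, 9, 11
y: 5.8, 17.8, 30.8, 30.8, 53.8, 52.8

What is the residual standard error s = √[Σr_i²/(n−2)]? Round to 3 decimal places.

x=1: ŷ = 2.8 + 5·1 = 7.8; r = 5.8 − 7.8 = -2
x=3: ŷ = 2.8 + 5·3 = 17.8; r = 17.8 − 17.8 = 0
x=5: ŷ = 2.8 + 5·5 = 27.8; r = 30.8 − 27.8 = 3
x=6: ŷ = 2.8 + 5·6 = 32.8; r = 30.8 − 32.8 = -2
x=9: ŷ = 2.8 + 5·9 = 47.8; r = 53.8 − 47.8 = 6
x=11: ŷ = 2.8 + 5·11 = 57.8; r = 52.8 − 57.8 = -5
SSE = 4 + 0 + 9 + 4 + 36 + 25 = 78
s = √(78/4) = √19.5 ≈ 4.416

s = 4.416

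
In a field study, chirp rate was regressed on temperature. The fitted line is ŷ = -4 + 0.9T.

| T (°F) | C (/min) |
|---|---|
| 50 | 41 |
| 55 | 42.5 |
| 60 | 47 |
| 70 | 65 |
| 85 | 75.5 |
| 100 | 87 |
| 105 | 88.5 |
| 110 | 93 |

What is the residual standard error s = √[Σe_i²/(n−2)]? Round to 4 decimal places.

s = 3.4641

T=50: ŷ = -4 + 0.9·50 = 41; e = 41 − 41 = 0
T=55: ŷ = -4 + 0.9·55 = 45.5; e = 42.5 − 45.5 = -3
T=60: ŷ = -4 + 0.9·60 = 50; e = 47 − 50 = -3
T=70: ŷ = -4 + 0.9·70 = 59; e = 65 − 59 = 6
T=85: ŷ = -4 + 0.9·85 = 72.5; e = 75.5 − 72.5 = 3
T=100: ŷ = -4 + 0.9·100 = 86; e = 87 − 86 = 1
T=105: ŷ = -4 + 0.9·105 = 90.5; e = 88.5 − 90.5 = -2
T=110: ŷ = -4 + 0.9·110 = 95; e = 93 − 95 = -2
SSE = 0 + 9 + 9 + 36 + 9 + 1 + 4 + 4 = 72
s = √(72/6) = √12 ≈ 3.4641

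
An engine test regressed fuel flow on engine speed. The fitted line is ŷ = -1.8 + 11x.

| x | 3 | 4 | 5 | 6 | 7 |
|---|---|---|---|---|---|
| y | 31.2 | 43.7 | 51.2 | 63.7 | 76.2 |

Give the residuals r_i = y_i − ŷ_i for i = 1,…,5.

x=3: ŷ = -1.8 + 11·3 = 31.2; r = 31.2 − 31.2 = 0
x=4: ŷ = -1.8 + 11·4 = 42.2; r = 43.7 − 42.2 = 1.5
x=5: ŷ = -1.8 + 11·5 = 53.2; r = 51.2 − 53.2 = -2
x=6: ŷ = -1.8 + 11·6 = 64.2; r = 63.7 − 64.2 = -0.5
x=7: ŷ = -1.8 + 11·7 = 75.2; r = 76.2 − 75.2 = 1

0, 1.5, -2, -0.5, 1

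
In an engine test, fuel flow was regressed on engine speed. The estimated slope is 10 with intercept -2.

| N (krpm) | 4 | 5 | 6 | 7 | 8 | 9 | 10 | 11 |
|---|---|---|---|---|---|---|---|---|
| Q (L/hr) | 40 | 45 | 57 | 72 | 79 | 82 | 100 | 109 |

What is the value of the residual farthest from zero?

N=4: ŷ = -2 + 10·4 = 38; e = 40 − 38 = 2
N=5: ŷ = -2 + 10·5 = 48; e = 45 − 48 = -3
N=6: ŷ = -2 + 10·6 = 58; e = 57 − 58 = -1
N=7: ŷ = -2 + 10·7 = 68; e = 72 − 68 = 4
N=8: ŷ = -2 + 10·8 = 78; e = 79 − 78 = 1
N=9: ŷ = -2 + 10·9 = 88; e = 82 − 88 = -6
N=10: ŷ = -2 + 10·10 = 98; e = 100 − 98 = 2
N=11: ŷ = -2 + 10·11 = 108; e = 109 − 108 = 1
Largest |e| is 6 at N = 9, residual -6.

e = -6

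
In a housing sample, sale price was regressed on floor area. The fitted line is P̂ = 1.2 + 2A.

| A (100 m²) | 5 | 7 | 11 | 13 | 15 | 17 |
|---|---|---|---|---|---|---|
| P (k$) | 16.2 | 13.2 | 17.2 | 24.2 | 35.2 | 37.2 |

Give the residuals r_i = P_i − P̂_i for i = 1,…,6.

5, -2, -6, -3, 4, 2

A=5: P̂ = 1.2 + 2·5 = 11.2; r = 16.2 − 11.2 = 5
A=7: P̂ = 1.2 + 2·7 = 15.2; r = 13.2 − 15.2 = -2
A=11: P̂ = 1.2 + 2·11 = 23.2; r = 17.2 − 23.2 = -6
A=13: P̂ = 1.2 + 2·13 = 27.2; r = 24.2 − 27.2 = -3
A=15: P̂ = 1.2 + 2·15 = 31.2; r = 35.2 − 31.2 = 4
A=17: P̂ = 1.2 + 2·17 = 35.2; r = 37.2 − 35.2 = 2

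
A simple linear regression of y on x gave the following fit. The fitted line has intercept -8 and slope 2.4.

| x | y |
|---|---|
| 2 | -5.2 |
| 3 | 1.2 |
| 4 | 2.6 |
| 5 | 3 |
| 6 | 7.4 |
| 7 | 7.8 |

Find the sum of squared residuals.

x=2: ŷ = -8 + 2.4·2 = -3.2; e = -5.2 − (-3.2) = -2
x=3: ŷ = -8 + 2.4·3 = -0.8; e = 1.2 − (-0.8) = 2
x=4: ŷ = -8 + 2.4·4 = 1.6; e = 2.6 − 1.6 = 1
x=5: ŷ = -8 + 2.4·5 = 4; e = 3 − 4 = -1
x=6: ŷ = -8 + 2.4·6 = 6.4; e = 7.4 − 6.4 = 1
x=7: ŷ = -8 + 2.4·7 = 8.8; e = 7.8 − 8.8 = -1
SSE = 4 + 4 + 1 + 1 + 1 + 1 = 12

SSE = 12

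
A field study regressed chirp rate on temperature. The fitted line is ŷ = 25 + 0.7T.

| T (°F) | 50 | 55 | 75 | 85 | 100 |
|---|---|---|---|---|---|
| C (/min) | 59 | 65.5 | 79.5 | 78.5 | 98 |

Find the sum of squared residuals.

SSE = 54

T=50: ŷ = 25 + 0.7·50 = 60; r = 59 − 60 = -1
T=55: ŷ = 25 + 0.7·55 = 63.5; r = 65.5 − 63.5 = 2
T=75: ŷ = 25 + 0.7·75 = 77.5; r = 79.5 − 77.5 = 2
T=85: ŷ = 25 + 0.7·85 = 84.5; r = 78.5 − 84.5 = -6
T=100: ŷ = 25 + 0.7·100 = 95; r = 98 − 95 = 3
SSE = 1 + 4 + 4 + 36 + 9 = 54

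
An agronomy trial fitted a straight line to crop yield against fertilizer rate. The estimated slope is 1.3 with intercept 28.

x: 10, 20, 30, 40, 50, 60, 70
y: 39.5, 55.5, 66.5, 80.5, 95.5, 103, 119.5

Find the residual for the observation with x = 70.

r = 0.5

ŷ = 28 + 1.3·70 = 119
r = 119.5 − 119 = 0.5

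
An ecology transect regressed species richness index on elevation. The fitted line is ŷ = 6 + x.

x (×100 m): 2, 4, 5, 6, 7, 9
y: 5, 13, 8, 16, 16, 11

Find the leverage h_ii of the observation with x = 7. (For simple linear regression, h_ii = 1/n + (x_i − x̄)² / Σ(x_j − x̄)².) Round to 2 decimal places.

x̄ = (2 + 4 + 5 + 6 + 7 + 9)/6 = 5.5
Σ(x − x̄)² = 12.25 + 2.25 + 0.25 + 0.25 + 2.25 + 12.25 = 29.5
h = 1/6 + (1.5)²/29.5 = 0.166667 + 0.0762712 = 0.24

h = 0.24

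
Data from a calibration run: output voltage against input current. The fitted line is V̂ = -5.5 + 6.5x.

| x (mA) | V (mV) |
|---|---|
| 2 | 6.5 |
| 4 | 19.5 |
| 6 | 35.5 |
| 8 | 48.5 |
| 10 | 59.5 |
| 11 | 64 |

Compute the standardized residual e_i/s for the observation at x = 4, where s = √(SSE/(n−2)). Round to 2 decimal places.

-0.53

x=2: V̂ = -5.5 + 6.5·2 = 7.5; e = 6.5 − 7.5 = -1
x=4: V̂ = -5.5 + 6.5·4 = 20.5; e = 19.5 − 20.5 = -1
x=6: V̂ = -5.5 + 6.5·6 = 33.5; e = 35.5 − 33.5 = 2
x=8: V̂ = -5.5 + 6.5·8 = 46.5; e = 48.5 − 46.5 = 2
x=10: V̂ = -5.5 + 6.5·10 = 59.5; e = 59.5 − 59.5 = 0
x=11: V̂ = -5.5 + 6.5·11 = 66; e = 64 − 66 = -2
SSE = 1 + 1 + 4 + 4 + 0 + 4 = 14
s = √(14/4) = 1.87083
e/s = -1 / 1.87083 = -0.53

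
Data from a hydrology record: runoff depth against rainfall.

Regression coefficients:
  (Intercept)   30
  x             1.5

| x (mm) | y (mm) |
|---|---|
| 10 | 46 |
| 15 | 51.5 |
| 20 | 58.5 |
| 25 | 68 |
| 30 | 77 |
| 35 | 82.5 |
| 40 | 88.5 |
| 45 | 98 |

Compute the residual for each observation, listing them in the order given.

x=10: ŷ = 30 + 1.5·10 = 45; r = 46 − 45 = 1
x=15: ŷ = 30 + 1.5·15 = 52.5; r = 51.5 − 52.5 = -1
x=20: ŷ = 30 + 1.5·20 = 60; r = 58.5 − 60 = -1.5
x=25: ŷ = 30 + 1.5·25 = 67.5; r = 68 − 67.5 = 0.5
x=30: ŷ = 30 + 1.5·30 = 75; r = 77 − 75 = 2
x=35: ŷ = 30 + 1.5·35 = 82.5; r = 82.5 − 82.5 = 0
x=40: ŷ = 30 + 1.5·40 = 90; r = 88.5 − 90 = -1.5
x=45: ŷ = 30 + 1.5·45 = 97.5; r = 98 − 97.5 = 0.5

1, -1, -1.5, 0.5, 2, 0, -1.5, 0.5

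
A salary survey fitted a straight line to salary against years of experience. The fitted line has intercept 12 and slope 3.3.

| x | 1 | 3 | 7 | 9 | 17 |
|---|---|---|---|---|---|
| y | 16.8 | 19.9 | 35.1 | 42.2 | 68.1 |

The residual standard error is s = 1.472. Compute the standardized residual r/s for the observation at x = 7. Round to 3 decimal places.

0.000

ŷ = 12 + 3.3·7 = 35.1
r = 35.1 − 35.1 = 0
r/s = 0 / 1.472 = 0.000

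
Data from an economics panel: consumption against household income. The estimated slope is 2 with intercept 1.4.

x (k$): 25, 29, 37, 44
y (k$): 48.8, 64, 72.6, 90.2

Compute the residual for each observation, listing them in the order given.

x=25: ŷ = 1.4 + 2·25 = 51.4; e = 48.8 − 51.4 = -2.6
x=29: ŷ = 1.4 + 2·29 = 59.4; e = 64 − 59.4 = 4.6
x=37: ŷ = 1.4 + 2·37 = 75.4; e = 72.6 − 75.4 = -2.8
x=44: ŷ = 1.4 + 2·44 = 89.4; e = 90.2 − 89.4 = 0.8

-2.6, 4.6, -2.8, 0.8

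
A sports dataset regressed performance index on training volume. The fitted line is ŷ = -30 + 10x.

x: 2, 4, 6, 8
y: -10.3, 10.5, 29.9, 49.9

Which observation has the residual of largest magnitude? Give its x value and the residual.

x = 4, e = 0.5

x=2: ŷ = -30 + 10·2 = -10; e = -10.3 − (-10) = -0.3
x=4: ŷ = -30 + 10·4 = 10; e = 10.5 − 10 = 0.5
x=6: ŷ = -30 + 10·6 = 30; e = 29.9 − 30 = -0.1
x=8: ŷ = -30 + 10·8 = 50; e = 49.9 − 50 = -0.1
Largest |e| is 0.5 at x = 4, residual 0.5.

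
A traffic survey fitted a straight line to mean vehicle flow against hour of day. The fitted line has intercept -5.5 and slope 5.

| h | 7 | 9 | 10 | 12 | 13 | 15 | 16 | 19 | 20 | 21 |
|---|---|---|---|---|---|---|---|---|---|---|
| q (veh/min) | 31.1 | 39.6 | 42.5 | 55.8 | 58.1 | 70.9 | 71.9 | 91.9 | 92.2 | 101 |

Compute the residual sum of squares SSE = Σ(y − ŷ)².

SSE = 32.24

h=7: ŷ = -5.5 + 5·7 = 29.5; r = 31.1 − 29.5 = 1.6
h=9: ŷ = -5.5 + 5·9 = 39.5; r = 39.6 − 39.5 = 0.1
h=10: ŷ = -5.5 + 5·10 = 44.5; r = 42.5 − 44.5 = -2
h=12: ŷ = -5.5 + 5·12 = 54.5; r = 55.8 − 54.5 = 1.3
h=13: ŷ = -5.5 + 5·13 = 59.5; r = 58.1 − 59.5 = -1.4
h=15: ŷ = -5.5 + 5·15 = 69.5; r = 70.9 − 69.5 = 1.4
h=16: ŷ = -5.5 + 5·16 = 74.5; r = 71.9 − 74.5 = -2.6
h=19: ŷ = -5.5 + 5·19 = 89.5; r = 91.9 − 89.5 = 2.4
h=20: ŷ = -5.5 + 5·20 = 94.5; r = 92.2 − 94.5 = -2.3
h=21: ŷ = -5.5 + 5·21 = 99.5; r = 101 − 99.5 = 1.5
SSE = 2.56 + 0.01 + 4 + 1.69 + 1.96 + 1.96 + 6.76 + 5.76 + 5.29 + 2.25 = 32.24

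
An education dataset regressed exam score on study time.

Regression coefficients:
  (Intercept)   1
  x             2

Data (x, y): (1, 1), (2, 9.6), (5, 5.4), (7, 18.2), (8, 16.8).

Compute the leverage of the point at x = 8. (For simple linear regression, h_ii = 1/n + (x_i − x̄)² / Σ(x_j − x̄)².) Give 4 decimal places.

h = 0.5108

x̄ = (1 + 2 + 5 + 7 + 8)/5 = 4.6
Σ(x − x̄)² = 12.96 + 6.76 + 0.16 + 5.76 + 11.56 = 37.2
h = 1/5 + (3.4)²/37.2 = 0.2 + 0.310753 = 0.5108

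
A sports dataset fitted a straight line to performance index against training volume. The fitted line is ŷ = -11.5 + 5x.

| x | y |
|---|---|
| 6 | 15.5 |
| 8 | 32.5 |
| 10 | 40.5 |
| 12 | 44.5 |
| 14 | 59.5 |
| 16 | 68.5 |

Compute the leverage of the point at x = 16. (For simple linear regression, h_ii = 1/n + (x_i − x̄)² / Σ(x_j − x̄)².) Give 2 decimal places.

x̄ = (6 + 8 + 10 + 12 + 14 + 16)/6 = 11
Σ(x − x̄)² = 25 + 9 + 1 + 1 + 9 + 25 = 70
h = 1/6 + (5)²/70 = 0.166667 + 0.357143 = 0.52

h = 0.52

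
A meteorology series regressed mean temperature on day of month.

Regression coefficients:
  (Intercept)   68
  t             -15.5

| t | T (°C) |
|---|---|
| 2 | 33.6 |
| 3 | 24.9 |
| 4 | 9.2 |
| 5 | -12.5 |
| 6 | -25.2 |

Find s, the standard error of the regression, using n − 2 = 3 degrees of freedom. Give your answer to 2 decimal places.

s = 3.76

t=2: T̂ = 68 − 15.5·2 = 37; e = 33.6 − 37 = -3.4
t=3: T̂ = 68 − 15.5·3 = 21.5; e = 24.9 − 21.5 = 3.4
t=4: T̂ = 68 − 15.5·4 = 6; e = 9.2 − 6 = 3.2
t=5: T̂ = 68 − 15.5·5 = -9.5; e = -12.5 − (-9.5) = -3
t=6: T̂ = 68 − 15.5·6 = -25; e = -25.2 − (-25) = -0.2
SSE = 11.56 + 11.56 + 10.24 + 9 + 0.04 = 42.4
s = √(42.4/3) = √14.1333 ≈ 3.76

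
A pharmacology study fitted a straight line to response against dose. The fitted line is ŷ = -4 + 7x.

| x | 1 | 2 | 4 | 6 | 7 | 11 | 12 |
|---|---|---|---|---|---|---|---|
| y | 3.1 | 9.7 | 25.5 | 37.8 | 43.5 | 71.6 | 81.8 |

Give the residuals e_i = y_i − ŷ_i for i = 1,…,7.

x=1: ŷ = -4 + 7·1 = 3; e = 3.1 − 3 = 0.1
x=2: ŷ = -4 + 7·2 = 10; e = 9.7 − 10 = -0.3
x=4: ŷ = -4 + 7·4 = 24; e = 25.5 − 24 = 1.5
x=6: ŷ = -4 + 7·6 = 38; e = 37.8 − 38 = -0.2
x=7: ŷ = -4 + 7·7 = 45; e = 43.5 − 45 = -1.5
x=11: ŷ = -4 + 7·11 = 73; e = 71.6 − 73 = -1.4
x=12: ŷ = -4 + 7·12 = 80; e = 81.8 − 80 = 1.8

0.1, -0.3, 1.5, -0.2, -1.5, -1.4, 1.8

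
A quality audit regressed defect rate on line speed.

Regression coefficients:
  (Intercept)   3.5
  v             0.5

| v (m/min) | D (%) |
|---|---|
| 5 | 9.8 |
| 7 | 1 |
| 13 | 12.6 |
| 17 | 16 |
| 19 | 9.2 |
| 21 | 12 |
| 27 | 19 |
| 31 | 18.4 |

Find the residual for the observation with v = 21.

D̂ = 3.5 + 0.5·21 = 14
e = 12 − 14 = -2

e = -2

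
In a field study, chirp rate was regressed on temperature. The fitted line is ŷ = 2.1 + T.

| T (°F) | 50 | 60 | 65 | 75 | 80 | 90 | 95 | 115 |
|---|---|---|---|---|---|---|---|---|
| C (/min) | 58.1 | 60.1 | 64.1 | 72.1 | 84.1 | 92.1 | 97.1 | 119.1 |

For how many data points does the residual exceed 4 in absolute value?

2

T=50: ŷ = 2.1 + 50 = 52.1; r = 58.1 − 52.1 = 6
T=60: ŷ = 2.1 + 60 = 62.1; r = 60.1 − 62.1 = -2
T=65: ŷ = 2.1 + 65 = 67.1; r = 64.1 − 67.1 = -3
T=75: ŷ = 2.1 + 75 = 77.1; r = 72.1 − 77.1 = -5
T=80: ŷ = 2.1 + 80 = 82.1; r = 84.1 − 82.1 = 2
T=90: ŷ = 2.1 + 90 = 92.1; r = 92.1 − 92.1 = 0
T=95: ŷ = 2.1 + 95 = 97.1; r = 97.1 − 97.1 = 0
T=115: ŷ = 2.1 + 115 = 117.1; r = 119.1 − 117.1 = 2
|r| > 4: T=50 (|r|=6), T=75 (|r|=5) → 2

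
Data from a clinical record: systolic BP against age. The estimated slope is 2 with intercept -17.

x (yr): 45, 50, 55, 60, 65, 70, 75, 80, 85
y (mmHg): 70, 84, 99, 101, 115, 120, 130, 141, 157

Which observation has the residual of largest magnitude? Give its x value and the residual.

x=45: ŷ = -17 + 2·45 = 73; r = 70 − 73 = -3
x=50: ŷ = -17 + 2·50 = 83; r = 84 − 83 = 1
x=55: ŷ = -17 + 2·55 = 93; r = 99 − 93 = 6
x=60: ŷ = -17 + 2·60 = 103; r = 101 − 103 = -2
x=65: ŷ = -17 + 2·65 = 113; r = 115 − 113 = 2
x=70: ŷ = -17 + 2·70 = 123; r = 120 − 123 = -3
x=75: ŷ = -17 + 2·75 = 133; r = 130 − 133 = -3
x=80: ŷ = -17 + 2·80 = 143; r = 141 − 143 = -2
x=85: ŷ = -17 + 2·85 = 153; r = 157 − 153 = 4
Largest |r| is 6 at x = 55, residual 6.

x = 55, r = 6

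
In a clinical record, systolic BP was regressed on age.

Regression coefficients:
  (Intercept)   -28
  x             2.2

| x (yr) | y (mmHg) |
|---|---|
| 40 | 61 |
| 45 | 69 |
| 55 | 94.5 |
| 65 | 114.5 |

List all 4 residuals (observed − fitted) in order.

1, -2, 1.5, -0.5

x=40: ŷ = -28 + 2.2·40 = 60; r = 61 − 60 = 1
x=45: ŷ = -28 + 2.2·45 = 71; r = 69 − 71 = -2
x=55: ŷ = -28 + 2.2·55 = 93; r = 94.5 − 93 = 1.5
x=65: ŷ = -28 + 2.2·65 = 115; r = 114.5 − 115 = -0.5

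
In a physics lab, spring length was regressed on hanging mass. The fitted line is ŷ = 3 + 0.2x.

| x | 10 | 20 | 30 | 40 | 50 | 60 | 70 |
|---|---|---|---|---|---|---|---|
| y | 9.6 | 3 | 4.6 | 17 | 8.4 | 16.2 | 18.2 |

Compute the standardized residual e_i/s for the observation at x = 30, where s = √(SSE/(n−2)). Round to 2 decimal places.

x=10: ŷ = 3 + 0.2·10 = 5; e = 9.6 − 5 = 4.6
x=20: ŷ = 3 + 0.2·20 = 7; e = 3 − 7 = -4
x=30: ŷ = 3 + 0.2·30 = 9; e = 4.6 − 9 = -4.4
x=40: ŷ = 3 + 0.2·40 = 11; e = 17 − 11 = 6
x=50: ŷ = 3 + 0.2·50 = 13; e = 8.4 − 13 = -4.6
x=60: ŷ = 3 + 0.2·60 = 15; e = 16.2 − 15 = 1.2
x=70: ŷ = 3 + 0.2·70 = 17; e = 18.2 − 17 = 1.2
SSE = 21.16 + 16 + 19.36 + 36 + 21.16 + 1.44 + 1.44 = 116.56
s = √(116.56/5) = 4.82825
e/s = -4.4 / 4.82825 = -0.91

-0.91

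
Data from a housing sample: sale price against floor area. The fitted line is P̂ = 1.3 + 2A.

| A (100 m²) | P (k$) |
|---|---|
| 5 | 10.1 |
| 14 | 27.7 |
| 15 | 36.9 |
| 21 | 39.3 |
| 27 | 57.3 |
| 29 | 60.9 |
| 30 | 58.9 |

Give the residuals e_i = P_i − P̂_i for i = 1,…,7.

A=5: P̂ = 1.3 + 2·5 = 11.3; e = 10.1 − 11.3 = -1.2
A=14: P̂ = 1.3 + 2·14 = 29.3; e = 27.7 − 29.3 = -1.6
A=15: P̂ = 1.3 + 2·15 = 31.3; e = 36.9 − 31.3 = 5.6
A=21: P̂ = 1.3 + 2·21 = 43.3; e = 39.3 − 43.3 = -4
A=27: P̂ = 1.3 + 2·27 = 55.3; e = 57.3 − 55.3 = 2
A=29: P̂ = 1.3 + 2·29 = 59.3; e = 60.9 − 59.3 = 1.6
A=30: P̂ = 1.3 + 2·30 = 61.3; e = 58.9 − 61.3 = -2.4

-1.2, -1.6, 5.6, -4, 2, 1.6, -2.4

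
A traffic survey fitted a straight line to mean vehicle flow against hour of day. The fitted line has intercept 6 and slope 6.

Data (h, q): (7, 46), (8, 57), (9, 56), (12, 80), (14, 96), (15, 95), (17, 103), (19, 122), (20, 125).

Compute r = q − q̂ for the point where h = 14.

q̂ = 6 + 6·14 = 90
r = 96 − 90 = 6

r = 6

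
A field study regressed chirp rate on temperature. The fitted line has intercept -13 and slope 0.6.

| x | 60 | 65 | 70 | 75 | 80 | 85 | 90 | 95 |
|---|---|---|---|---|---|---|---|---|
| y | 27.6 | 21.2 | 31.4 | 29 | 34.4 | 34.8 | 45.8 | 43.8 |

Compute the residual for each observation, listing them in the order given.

x=60: ŷ = -13 + 0.6·60 = 23; e = 27.6 − 23 = 4.6
x=65: ŷ = -13 + 0.6·65 = 26; e = 21.2 − 26 = -4.8
x=70: ŷ = -13 + 0.6·70 = 29; e = 31.4 − 29 = 2.4
x=75: ŷ = -13 + 0.6·75 = 32; e = 29 − 32 = -3
x=80: ŷ = -13 + 0.6·80 = 35; e = 34.4 − 35 = -0.6
x=85: ŷ = -13 + 0.6·85 = 38; e = 34.8 − 38 = -3.2
x=90: ŷ = -13 + 0.6·90 = 41; e = 45.8 − 41 = 4.8
x=95: ŷ = -13 + 0.6·95 = 44; e = 43.8 − 44 = -0.2

4.6, -4.8, 2.4, -3, -0.6, -3.2, 4.8, -0.2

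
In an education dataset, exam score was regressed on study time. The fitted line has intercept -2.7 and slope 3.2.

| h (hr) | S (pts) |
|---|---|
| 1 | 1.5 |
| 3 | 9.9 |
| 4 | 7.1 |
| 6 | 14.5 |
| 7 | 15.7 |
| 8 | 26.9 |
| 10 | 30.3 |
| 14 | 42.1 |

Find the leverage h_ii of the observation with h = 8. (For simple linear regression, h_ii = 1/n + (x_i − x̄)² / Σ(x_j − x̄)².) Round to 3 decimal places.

h = 0.141

h̄ = (1 + 3 + 4 + 6 + 7 + 8 + 10 + 14)/8 = 6.625
Σ(h − h̄)² = 31.6406 + 13.1406 + 6.89062 + 0.390625 + 0.140625 + 1.89062 + 11.3906 + 54.3906 = 119.875
h = 1/8 + (1.375)²/119.875 = 0.125 + 0.0157716 = 0.141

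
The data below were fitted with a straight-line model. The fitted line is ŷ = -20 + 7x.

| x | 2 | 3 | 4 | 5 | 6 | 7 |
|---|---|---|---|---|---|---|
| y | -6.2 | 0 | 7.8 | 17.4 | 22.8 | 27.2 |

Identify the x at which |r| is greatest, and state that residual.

x=2: ŷ = -20 + 7·2 = -6; r = -6.2 − (-6) = -0.2
x=3: ŷ = -20 + 7·3 = 1; r = 0 − 1 = -1
x=4: ŷ = -20 + 7·4 = 8; r = 7.8 − 8 = -0.2
x=5: ŷ = -20 + 7·5 = 15; r = 17.4 − 15 = 2.4
x=6: ŷ = -20 + 7·6 = 22; r = 22.8 − 22 = 0.8
x=7: ŷ = -20 + 7·7 = 29; r = 27.2 − 29 = -1.8
Largest |r| is 2.4 at x = 5, residual 2.4.

x = 5, r = 2.4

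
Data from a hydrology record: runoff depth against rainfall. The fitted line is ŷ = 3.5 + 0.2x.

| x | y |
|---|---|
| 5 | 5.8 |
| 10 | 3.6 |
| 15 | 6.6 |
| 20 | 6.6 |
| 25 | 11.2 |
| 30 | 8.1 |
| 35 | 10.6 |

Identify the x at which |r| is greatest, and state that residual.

x = 25, r = 2.7

x=5: ŷ = 3.5 + 0.2·5 = 4.5; r = 5.8 − 4.5 = 1.3
x=10: ŷ = 3.5 + 0.2·10 = 5.5; r = 3.6 − 5.5 = -1.9
x=15: ŷ = 3.5 + 0.2·15 = 6.5; r = 6.6 − 6.5 = 0.1
x=20: ŷ = 3.5 + 0.2·20 = 7.5; r = 6.6 − 7.5 = -0.9
x=25: ŷ = 3.5 + 0.2·25 = 8.5; r = 11.2 − 8.5 = 2.7
x=30: ŷ = 3.5 + 0.2·30 = 9.5; r = 8.1 − 9.5 = -1.4
x=35: ŷ = 3.5 + 0.2·35 = 10.5; r = 10.6 − 10.5 = 0.1
Largest |r| is 2.7 at x = 25, residual 2.7.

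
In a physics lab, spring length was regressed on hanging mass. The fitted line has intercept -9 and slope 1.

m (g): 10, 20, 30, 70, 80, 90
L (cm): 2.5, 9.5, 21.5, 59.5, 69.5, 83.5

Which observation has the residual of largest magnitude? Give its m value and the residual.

m = 90, r = 2.5

m=10: ŷ = -9 + 10 = 1; r = 2.5 − 1 = 1.5
m=20: ŷ = -9 + 20 = 11; r = 9.5 − 11 = -1.5
m=30: ŷ = -9 + 30 = 21; r = 21.5 − 21 = 0.5
m=70: ŷ = -9 + 70 = 61; r = 59.5 − 61 = -1.5
m=80: ŷ = -9 + 80 = 71; r = 69.5 − 71 = -1.5
m=90: ŷ = -9 + 90 = 81; r = 83.5 − 81 = 2.5
Largest |r| is 2.5 at m = 90, residual 2.5.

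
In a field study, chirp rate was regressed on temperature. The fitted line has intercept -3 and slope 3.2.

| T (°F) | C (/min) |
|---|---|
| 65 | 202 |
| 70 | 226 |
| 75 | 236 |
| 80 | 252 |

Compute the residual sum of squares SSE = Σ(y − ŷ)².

SSE = 36

T=65: Ĉ = -3 + 3.2·65 = 205; r = 202 − 205 = -3
T=70: Ĉ = -3 + 3.2·70 = 221; r = 226 − 221 = 5
T=75: Ĉ = -3 + 3.2·75 = 237; r = 236 − 237 = -1
T=80: Ĉ = -3 + 3.2·80 = 253; r = 252 − 253 = -1
SSE = 9 + 25 + 1 + 1 = 36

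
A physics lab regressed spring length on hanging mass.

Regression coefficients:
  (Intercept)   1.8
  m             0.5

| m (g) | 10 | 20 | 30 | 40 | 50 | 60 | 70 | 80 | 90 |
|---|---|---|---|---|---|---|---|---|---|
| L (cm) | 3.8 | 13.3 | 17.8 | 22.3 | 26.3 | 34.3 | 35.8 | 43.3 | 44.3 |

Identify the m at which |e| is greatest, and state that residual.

m=10: ŷ = 1.8 + 0.5·10 = 6.8; e = 3.8 − 6.8 = -3
m=20: ŷ = 1.8 + 0.5·20 = 11.8; e = 13.3 − 11.8 = 1.5
m=30: ŷ = 1.8 + 0.5·30 = 16.8; e = 17.8 − 16.8 = 1
m=40: ŷ = 1.8 + 0.5·40 = 21.8; e = 22.3 − 21.8 = 0.5
m=50: ŷ = 1.8 + 0.5·50 = 26.8; e = 26.3 − 26.8 = -0.5
m=60: ŷ = 1.8 + 0.5·60 = 31.8; e = 34.3 − 31.8 = 2.5
m=70: ŷ = 1.8 + 0.5·70 = 36.8; e = 35.8 − 36.8 = -1
m=80: ŷ = 1.8 + 0.5·80 = 41.8; e = 43.3 − 41.8 = 1.5
m=90: ŷ = 1.8 + 0.5·90 = 46.8; e = 44.3 − 46.8 = -2.5
Largest |e| is 3 at m = 10, residual -3.

m = 10, e = -3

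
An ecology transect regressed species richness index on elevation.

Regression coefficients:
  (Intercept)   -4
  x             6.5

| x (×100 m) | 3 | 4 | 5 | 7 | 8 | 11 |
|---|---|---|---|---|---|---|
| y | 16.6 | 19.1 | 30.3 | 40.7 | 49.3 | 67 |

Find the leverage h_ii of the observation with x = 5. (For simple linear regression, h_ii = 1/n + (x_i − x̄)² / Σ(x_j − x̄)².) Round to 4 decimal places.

h = 0.2077

x̄ = (3 + 4 + 5 + 7 + 8 + 11)/6 = 6.33333
Σ(x − x̄)² = 11.1111 + 5.44444 + 1.77778 + 0.444444 + 2.77778 + 21.7778 = 43.3333
h = 1/6 + (-1.33333)²/43.3333 = 0.166667 + 0.0410256 = 0.2077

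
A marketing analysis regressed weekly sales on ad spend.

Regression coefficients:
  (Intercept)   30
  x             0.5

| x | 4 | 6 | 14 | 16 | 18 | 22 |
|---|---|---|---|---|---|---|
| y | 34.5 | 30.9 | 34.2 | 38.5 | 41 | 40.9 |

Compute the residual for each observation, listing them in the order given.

x=4: ŷ = 30 + 0.5·4 = 32; r = 34.5 − 32 = 2.5
x=6: ŷ = 30 + 0.5·6 = 33; r = 30.9 − 33 = -2.1
x=14: ŷ = 30 + 0.5·14 = 37; r = 34.2 − 37 = -2.8
x=16: ŷ = 30 + 0.5·16 = 38; r = 38.5 − 38 = 0.5
x=18: ŷ = 30 + 0.5·18 = 39; r = 41 − 39 = 2
x=22: ŷ = 30 + 0.5·22 = 41; r = 40.9 − 41 = -0.1

2.5, -2.1, -2.8, 0.5, 2, -0.1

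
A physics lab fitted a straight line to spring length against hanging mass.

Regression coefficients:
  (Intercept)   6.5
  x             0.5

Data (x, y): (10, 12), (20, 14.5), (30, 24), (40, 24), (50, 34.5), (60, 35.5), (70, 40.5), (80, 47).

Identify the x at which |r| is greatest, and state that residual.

x=10: ŷ = 6.5 + 0.5·10 = 11.5; r = 12 − 11.5 = 0.5
x=20: ŷ = 6.5 + 0.5·20 = 16.5; r = 14.5 − 16.5 = -2
x=30: ŷ = 6.5 + 0.5·30 = 21.5; r = 24 − 21.5 = 2.5
x=40: ŷ = 6.5 + 0.5·40 = 26.5; r = 24 − 26.5 = -2.5
x=50: ŷ = 6.5 + 0.5·50 = 31.5; r = 34.5 − 31.5 = 3
x=60: ŷ = 6.5 + 0.5·60 = 36.5; r = 35.5 − 36.5 = -1
x=70: ŷ = 6.5 + 0.5·70 = 41.5; r = 40.5 − 41.5 = -1
x=80: ŷ = 6.5 + 0.5·80 = 46.5; r = 47 − 46.5 = 0.5
Largest |r| is 3 at x = 50, residual 3.

x = 50, r = 3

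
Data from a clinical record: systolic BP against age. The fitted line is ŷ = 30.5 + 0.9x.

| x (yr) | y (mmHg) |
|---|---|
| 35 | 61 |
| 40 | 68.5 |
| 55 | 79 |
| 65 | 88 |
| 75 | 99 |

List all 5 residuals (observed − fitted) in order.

-1, 2, -1, -1, 1

x=35: ŷ = 30.5 + 0.9·35 = 62; e = 61 − 62 = -1
x=40: ŷ = 30.5 + 0.9·40 = 66.5; e = 68.5 − 66.5 = 2
x=55: ŷ = 30.5 + 0.9·55 = 80; e = 79 − 80 = -1
x=65: ŷ = 30.5 + 0.9·65 = 89; e = 88 − 89 = -1
x=75: ŷ = 30.5 + 0.9·75 = 98; e = 99 − 98 = 1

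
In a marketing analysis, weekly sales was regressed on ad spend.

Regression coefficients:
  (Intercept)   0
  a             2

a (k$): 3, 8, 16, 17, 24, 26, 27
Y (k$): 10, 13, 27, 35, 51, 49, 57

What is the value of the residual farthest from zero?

r = -5

a=3: Ŷ = 2·3 = 6; r = 10 − 6 = 4
a=8: Ŷ = 2·8 = 16; r = 13 − 16 = -3
a=16: Ŷ = 2·16 = 32; r = 27 − 32 = -5
a=17: Ŷ = 2·17 = 34; r = 35 − 34 = 1
a=24: Ŷ = 2·24 = 48; r = 51 − 48 = 3
a=26: Ŷ = 2·26 = 52; r = 49 − 52 = -3
a=27: Ŷ = 2·27 = 54; r = 57 − 54 = 3
Largest |r| is 5 at a = 16, residual -5.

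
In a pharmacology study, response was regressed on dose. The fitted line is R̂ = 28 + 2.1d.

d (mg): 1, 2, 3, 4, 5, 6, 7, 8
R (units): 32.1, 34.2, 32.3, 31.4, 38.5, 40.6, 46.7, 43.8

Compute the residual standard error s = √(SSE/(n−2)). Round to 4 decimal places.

s = 3.0000

d=1: R̂ = 28 + 2.1·1 = 30.1; e = 32.1 − 30.1 = 2
d=2: R̂ = 28 + 2.1·2 = 32.2; e = 34.2 − 32.2 = 2
d=3: R̂ = 28 + 2.1·3 = 34.3; e = 32.3 − 34.3 = -2
d=4: R̂ = 28 + 2.1·4 = 36.4; e = 31.4 − 36.4 = -5
d=5: R̂ = 28 + 2.1·5 = 38.5; e = 38.5 − 38.5 = 0
d=6: R̂ = 28 + 2.1·6 = 40.6; e = 40.6 − 40.6 = 0
d=7: R̂ = 28 + 2.1·7 = 42.7; e = 46.7 − 42.7 = 4
d=8: R̂ = 28 + 2.1·8 = 44.8; e = 43.8 − 44.8 = -1
SSE = 4 + 4 + 4 + 25 + 0 + 0 + 16 + 1 = 54
s = √(54/6) = √9 ≈ 3.0000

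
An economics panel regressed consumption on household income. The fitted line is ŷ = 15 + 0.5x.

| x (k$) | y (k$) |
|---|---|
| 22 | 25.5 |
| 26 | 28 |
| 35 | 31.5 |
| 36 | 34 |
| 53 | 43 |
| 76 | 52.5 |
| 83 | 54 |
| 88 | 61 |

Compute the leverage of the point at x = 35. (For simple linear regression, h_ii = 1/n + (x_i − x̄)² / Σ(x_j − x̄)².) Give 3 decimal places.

h = 0.186

x̄ = (22 + 26 + 35 + 36 + 53 + 76 + 83 + 88)/8 = 52.375
Σ(x − x̄)² = 922.641 + 695.641 + 301.891 + 268.141 + 0.390625 + 558.141 + 937.891 + 1269.14 = 4953.88
h = 1/8 + (-17.375)²/4953.88 = 0.125 + 0.0609403 = 0.186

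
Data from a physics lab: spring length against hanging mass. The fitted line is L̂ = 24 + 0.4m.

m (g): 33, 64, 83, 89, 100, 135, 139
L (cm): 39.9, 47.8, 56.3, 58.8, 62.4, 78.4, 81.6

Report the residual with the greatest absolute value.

e = 2.7

m=33: L̂ = 24 + 0.4·33 = 37.2; e = 39.9 − 37.2 = 2.7
m=64: L̂ = 24 + 0.4·64 = 49.6; e = 47.8 − 49.6 = -1.8
m=83: L̂ = 24 + 0.4·83 = 57.2; e = 56.3 − 57.2 = -0.9
m=89: L̂ = 24 + 0.4·89 = 59.6; e = 58.8 − 59.6 = -0.8
m=100: L̂ = 24 + 0.4·100 = 64; e = 62.4 − 64 = -1.6
m=135: L̂ = 24 + 0.4·135 = 78; e = 78.4 − 78 = 0.4
m=139: L̂ = 24 + 0.4·139 = 79.6; e = 81.6 − 79.6 = 2
Largest |e| is 2.7 at m = 33, residual 2.7.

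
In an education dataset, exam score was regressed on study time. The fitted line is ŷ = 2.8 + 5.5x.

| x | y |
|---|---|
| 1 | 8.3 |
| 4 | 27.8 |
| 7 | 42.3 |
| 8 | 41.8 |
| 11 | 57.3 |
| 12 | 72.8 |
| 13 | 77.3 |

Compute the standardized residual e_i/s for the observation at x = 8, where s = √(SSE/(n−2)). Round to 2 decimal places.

x=1: ŷ = 2.8 + 5.5·1 = 8.3; e = 8.3 − 8.3 = 0
x=4: ŷ = 2.8 + 5.5·4 = 24.8; e = 27.8 − 24.8 = 3
x=7: ŷ = 2.8 + 5.5·7 = 41.3; e = 42.3 − 41.3 = 1
x=8: ŷ = 2.8 + 5.5·8 = 46.8; e = 41.8 − 46.8 = -5
x=11: ŷ = 2.8 + 5.5·11 = 63.3; e = 57.3 − 63.3 = -6
x=12: ŷ = 2.8 + 5.5·12 = 68.8; e = 72.8 − 68.8 = 4
x=13: ŷ = 2.8 + 5.5·13 = 74.3; e = 77.3 − 74.3 = 3
SSE = 0 + 9 + 1 + 25 + 36 + 16 + 9 = 96
s = √(96/5) = 4.38178
e/s = -5 / 4.38178 = -1.14

-1.14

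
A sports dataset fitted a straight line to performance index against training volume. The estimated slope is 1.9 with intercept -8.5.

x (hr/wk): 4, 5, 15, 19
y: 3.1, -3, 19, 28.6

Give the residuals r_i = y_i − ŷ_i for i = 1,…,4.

x=4: ŷ = -8.5 + 1.9·4 = -0.9; r = 3.1 − (-0.9) = 4
x=5: ŷ = -8.5 + 1.9·5 = 1; r = -3 − 1 = -4
x=15: ŷ = -8.5 + 1.9·15 = 20; r = 19 − 20 = -1
x=19: ŷ = -8.5 + 1.9·19 = 27.6; r = 28.6 − 27.6 = 1

4, -4, -1, 1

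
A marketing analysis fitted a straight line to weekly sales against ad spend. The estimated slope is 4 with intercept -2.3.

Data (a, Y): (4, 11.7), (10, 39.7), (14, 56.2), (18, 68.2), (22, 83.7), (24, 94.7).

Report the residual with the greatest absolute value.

r = 2.5

a=4: Ŷ = -2.3 + 4·4 = 13.7; r = 11.7 − 13.7 = -2
a=10: Ŷ = -2.3 + 4·10 = 37.7; r = 39.7 − 37.7 = 2
a=14: Ŷ = -2.3 + 4·14 = 53.7; r = 56.2 − 53.7 = 2.5
a=18: Ŷ = -2.3 + 4·18 = 69.7; r = 68.2 − 69.7 = -1.5
a=22: Ŷ = -2.3 + 4·22 = 85.7; r = 83.7 − 85.7 = -2
a=24: Ŷ = -2.3 + 4·24 = 93.7; r = 94.7 − 93.7 = 1
Largest |r| is 2.5 at a = 14, residual 2.5.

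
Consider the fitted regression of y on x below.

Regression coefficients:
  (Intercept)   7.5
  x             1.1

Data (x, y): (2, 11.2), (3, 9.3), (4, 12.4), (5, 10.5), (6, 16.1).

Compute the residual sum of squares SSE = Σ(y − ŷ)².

x=2: ŷ = 7.5 + 1.1·2 = 9.7; e = 11.2 − 9.7 = 1.5
x=3: ŷ = 7.5 + 1.1·3 = 10.8; e = 9.3 − 10.8 = -1.5
x=4: ŷ = 7.5 + 1.1·4 = 11.9; e = 12.4 − 11.9 = 0.5
x=5: ŷ = 7.5 + 1.1·5 = 13; e = 10.5 − 13 = -2.5
x=6: ŷ = 7.5 + 1.1·6 = 14.1; e = 16.1 − 14.1 = 2
SSE = 2.25 + 2.25 + 0.25 + 6.25 + 4 = 15

SSE = 15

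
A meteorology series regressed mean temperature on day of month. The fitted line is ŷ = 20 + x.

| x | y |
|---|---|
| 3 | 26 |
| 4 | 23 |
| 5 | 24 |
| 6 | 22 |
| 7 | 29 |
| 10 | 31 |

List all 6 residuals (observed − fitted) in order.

x=3: ŷ = 20 + 3 = 23; e = 26 − 23 = 3
x=4: ŷ = 20 + 4 = 24; e = 23 − 24 = -1
x=5: ŷ = 20 + 5 = 25; e = 24 − 25 = -1
x=6: ŷ = 20 + 6 = 26; e = 22 − 26 = -4
x=7: ŷ = 20 + 7 = 27; e = 29 − 27 = 2
x=10: ŷ = 20 + 10 = 30; e = 31 − 30 = 1

3, -1, -1, -4, 2, 1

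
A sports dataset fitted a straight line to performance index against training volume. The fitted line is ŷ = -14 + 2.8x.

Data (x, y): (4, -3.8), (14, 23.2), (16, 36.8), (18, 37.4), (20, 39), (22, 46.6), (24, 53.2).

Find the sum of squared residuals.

SSE = 52

x=4: ŷ = -14 + 2.8·4 = -2.8; r = -3.8 − (-2.8) = -1
x=14: ŷ = -14 + 2.8·14 = 25.2; r = 23.2 − 25.2 = -2
x=16: ŷ = -14 + 2.8·16 = 30.8; r = 36.8 − 30.8 = 6
x=18: ŷ = -14 + 2.8·18 = 36.4; r = 37.4 − 36.4 = 1
x=20: ŷ = -14 + 2.8·20 = 42; r = 39 − 42 = -3
x=22: ŷ = -14 + 2.8·22 = 47.6; r = 46.6 − 47.6 = -1
x=24: ŷ = -14 + 2.8·24 = 53.2; r = 53.2 − 53.2 = 0
SSE = 1 + 4 + 36 + 1 + 9 + 1 + 0 = 52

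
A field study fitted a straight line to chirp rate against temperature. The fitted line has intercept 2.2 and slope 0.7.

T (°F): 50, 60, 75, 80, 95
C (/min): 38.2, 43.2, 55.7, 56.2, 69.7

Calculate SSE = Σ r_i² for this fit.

SSE = 8

T=50: Ĉ = 2.2 + 0.7·50 = 37.2; r = 38.2 − 37.2 = 1
T=60: Ĉ = 2.2 + 0.7·60 = 44.2; r = 43.2 − 44.2 = -1
T=75: Ĉ = 2.2 + 0.7·75 = 54.7; r = 55.7 − 54.7 = 1
T=80: Ĉ = 2.2 + 0.7·80 = 58.2; r = 56.2 − 58.2 = -2
T=95: Ĉ = 2.2 + 0.7·95 = 68.7; r = 69.7 − 68.7 = 1
SSE = 1 + 1 + 1 + 4 + 1 = 8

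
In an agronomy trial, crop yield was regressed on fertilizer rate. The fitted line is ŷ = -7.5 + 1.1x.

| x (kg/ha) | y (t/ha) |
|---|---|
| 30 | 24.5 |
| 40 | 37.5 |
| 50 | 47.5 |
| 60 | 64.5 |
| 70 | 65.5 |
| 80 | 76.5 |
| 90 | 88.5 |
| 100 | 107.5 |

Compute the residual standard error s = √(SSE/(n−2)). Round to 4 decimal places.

s = 4.1633

x=30: ŷ = -7.5 + 1.1·30 = 25.5; r = 24.5 − 25.5 = -1
x=40: ŷ = -7.5 + 1.1·40 = 36.5; r = 37.5 − 36.5 = 1
x=50: ŷ = -7.5 + 1.1·50 = 47.5; r = 47.5 − 47.5 = 0
x=60: ŷ = -7.5 + 1.1·60 = 58.5; r = 64.5 − 58.5 = 6
x=70: ŷ = -7.5 + 1.1·70 = 69.5; r = 65.5 − 69.5 = -4
x=80: ŷ = -7.5 + 1.1·80 = 80.5; r = 76.5 − 80.5 = -4
x=90: ŷ = -7.5 + 1.1·90 = 91.5; r = 88.5 − 91.5 = -3
x=100: ŷ = -7.5 + 1.1·100 = 102.5; r = 107.5 − 102.5 = 5
SSE = 1 + 1 + 0 + 36 + 16 + 16 + 9 + 25 = 104
s = √(104/6) = √17.3333 ≈ 4.1633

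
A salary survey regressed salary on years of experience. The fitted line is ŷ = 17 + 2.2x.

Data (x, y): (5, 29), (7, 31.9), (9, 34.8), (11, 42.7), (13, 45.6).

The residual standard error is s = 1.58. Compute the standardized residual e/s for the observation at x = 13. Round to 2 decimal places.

0.00

ŷ = 17 + 2.2·13 = 45.6
e = 45.6 − 45.6 = 0
e/s = 0 / 1.58 = 0.00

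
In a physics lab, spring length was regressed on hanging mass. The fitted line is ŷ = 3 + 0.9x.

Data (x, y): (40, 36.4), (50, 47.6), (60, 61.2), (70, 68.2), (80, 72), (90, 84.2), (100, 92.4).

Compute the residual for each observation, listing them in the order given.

-2.6, -0.4, 4.2, 2.2, -3, 0.2, -0.6

x=40: ŷ = 3 + 0.9·40 = 39; e = 36.4 − 39 = -2.6
x=50: ŷ = 3 + 0.9·50 = 48; e = 47.6 − 48 = -0.4
x=60: ŷ = 3 + 0.9·60 = 57; e = 61.2 − 57 = 4.2
x=70: ŷ = 3 + 0.9·70 = 66; e = 68.2 − 66 = 2.2
x=80: ŷ = 3 + 0.9·80 = 75; e = 72 − 75 = -3
x=90: ŷ = 3 + 0.9·90 = 84; e = 84.2 − 84 = 0.2
x=100: ŷ = 3 + 0.9·100 = 93; e = 92.4 − 93 = -0.6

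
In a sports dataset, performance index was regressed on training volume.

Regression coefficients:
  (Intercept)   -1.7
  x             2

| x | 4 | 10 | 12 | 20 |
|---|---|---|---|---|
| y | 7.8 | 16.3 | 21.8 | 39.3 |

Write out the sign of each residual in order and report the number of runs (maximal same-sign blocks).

3 runs

x=4: ŷ = -1.7 + 2·4 = 6.3; r = 7.8 − 6.3 = 1.5
x=10: ŷ = -1.7 + 2·10 = 18.3; r = 16.3 − 18.3 = -2
x=12: ŷ = -1.7 + 2·12 = 22.3; r = 21.8 − 22.3 = -0.5
x=20: ŷ = -1.7 + 2·20 = 38.3; r = 39.3 − 38.3 = 1
Signs: + − − +
Runs: +×1, −×2, +×1 → 3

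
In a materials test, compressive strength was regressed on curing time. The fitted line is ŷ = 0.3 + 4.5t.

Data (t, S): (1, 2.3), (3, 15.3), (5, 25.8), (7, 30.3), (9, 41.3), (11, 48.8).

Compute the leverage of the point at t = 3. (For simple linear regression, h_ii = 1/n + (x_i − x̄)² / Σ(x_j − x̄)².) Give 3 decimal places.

h = 0.295

t̄ = (1 + 3 + 5 + 7 + 9 + 11)/6 = 6
Σ(t − t̄)² = 25 + 9 + 1 + 1 + 9 + 25 = 70
h = 1/6 + (-3)²/70 = 0.166667 + 0.128571 = 0.295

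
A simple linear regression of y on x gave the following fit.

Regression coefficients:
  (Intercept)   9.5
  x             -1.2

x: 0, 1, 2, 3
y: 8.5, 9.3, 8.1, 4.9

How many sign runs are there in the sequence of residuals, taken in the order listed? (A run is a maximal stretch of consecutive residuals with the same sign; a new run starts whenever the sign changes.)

3 runs

x=0: ŷ = 9.5 − 1.2·0 = 9.5; r = 8.5 − 9.5 = -1
x=1: ŷ = 9.5 − 1.2·1 = 8.3; r = 9.3 − 8.3 = 1
x=2: ŷ = 9.5 − 1.2·2 = 7.1; r = 8.1 − 7.1 = 1
x=3: ŷ = 9.5 − 1.2·3 = 5.9; r = 4.9 − 5.9 = -1
Signs: − + + −
Runs: −×1, +×2, −×1 → 3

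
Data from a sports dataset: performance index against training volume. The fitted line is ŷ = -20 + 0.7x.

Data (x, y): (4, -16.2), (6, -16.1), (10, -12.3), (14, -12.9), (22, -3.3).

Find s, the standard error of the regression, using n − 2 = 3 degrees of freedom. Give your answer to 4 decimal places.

s = 1.8762

x=4: ŷ = -20 + 0.7·4 = -17.2; r = -16.2 − (-17.2) = 1
x=6: ŷ = -20 + 0.7·6 = -15.8; r = -16.1 − (-15.8) = -0.3
x=10: ŷ = -20 + 0.7·10 = -13; r = -12.3 − (-13) = 0.7
x=14: ŷ = -20 + 0.7·14 = -10.2; r = -12.9 − (-10.2) = -2.7
x=22: ŷ = -20 + 0.7·22 = -4.6; r = -3.3 − (-4.6) = 1.3
SSE = 1 + 0.09 + 0.49 + 7.29 + 1.69 = 10.56
s = √(10.56/3) = √3.52 ≈ 1.8762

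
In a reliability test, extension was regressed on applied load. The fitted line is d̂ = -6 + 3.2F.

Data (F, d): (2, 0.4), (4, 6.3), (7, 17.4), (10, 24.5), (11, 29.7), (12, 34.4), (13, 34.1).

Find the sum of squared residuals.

SSE = 10

F=2: d̂ = -6 + 3.2·2 = 0.4; e = 0.4 − 0.4 = 0
F=4: d̂ = -6 + 3.2·4 = 6.8; e = 6.3 − 6.8 = -0.5
F=7: d̂ = -6 + 3.2·7 = 16.4; e = 17.4 − 16.4 = 1
F=10: d̂ = -6 + 3.2·10 = 26; e = 24.5 − 26 = -1.5
F=11: d̂ = -6 + 3.2·11 = 29.2; e = 29.7 − 29.2 = 0.5
F=12: d̂ = -6 + 3.2·12 = 32.4; e = 34.4 − 32.4 = 2
F=13: d̂ = -6 + 3.2·13 = 35.6; e = 34.1 − 35.6 = -1.5
SSE = 0 + 0.25 + 1 + 2.25 + 0.25 + 4 + 2.25 = 10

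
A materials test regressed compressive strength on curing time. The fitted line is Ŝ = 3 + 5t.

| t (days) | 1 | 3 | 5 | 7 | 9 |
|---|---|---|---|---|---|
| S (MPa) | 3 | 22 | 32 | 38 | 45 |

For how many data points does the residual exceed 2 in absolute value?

4

t=1: Ŝ = 3 + 5·1 = 8; e = 3 − 8 = -5
t=3: Ŝ = 3 + 5·3 = 18; e = 22 − 18 = 4
t=5: Ŝ = 3 + 5·5 = 28; e = 32 − 28 = 4
t=7: Ŝ = 3 + 5·7 = 38; e = 38 − 38 = 0
t=9: Ŝ = 3 + 5·9 = 48; e = 45 − 48 = -3
|e| > 2: t=1 (|e|=5), t=3 (|e|=4), t=5 (|e|=4), t=9 (|e|=3) → 4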